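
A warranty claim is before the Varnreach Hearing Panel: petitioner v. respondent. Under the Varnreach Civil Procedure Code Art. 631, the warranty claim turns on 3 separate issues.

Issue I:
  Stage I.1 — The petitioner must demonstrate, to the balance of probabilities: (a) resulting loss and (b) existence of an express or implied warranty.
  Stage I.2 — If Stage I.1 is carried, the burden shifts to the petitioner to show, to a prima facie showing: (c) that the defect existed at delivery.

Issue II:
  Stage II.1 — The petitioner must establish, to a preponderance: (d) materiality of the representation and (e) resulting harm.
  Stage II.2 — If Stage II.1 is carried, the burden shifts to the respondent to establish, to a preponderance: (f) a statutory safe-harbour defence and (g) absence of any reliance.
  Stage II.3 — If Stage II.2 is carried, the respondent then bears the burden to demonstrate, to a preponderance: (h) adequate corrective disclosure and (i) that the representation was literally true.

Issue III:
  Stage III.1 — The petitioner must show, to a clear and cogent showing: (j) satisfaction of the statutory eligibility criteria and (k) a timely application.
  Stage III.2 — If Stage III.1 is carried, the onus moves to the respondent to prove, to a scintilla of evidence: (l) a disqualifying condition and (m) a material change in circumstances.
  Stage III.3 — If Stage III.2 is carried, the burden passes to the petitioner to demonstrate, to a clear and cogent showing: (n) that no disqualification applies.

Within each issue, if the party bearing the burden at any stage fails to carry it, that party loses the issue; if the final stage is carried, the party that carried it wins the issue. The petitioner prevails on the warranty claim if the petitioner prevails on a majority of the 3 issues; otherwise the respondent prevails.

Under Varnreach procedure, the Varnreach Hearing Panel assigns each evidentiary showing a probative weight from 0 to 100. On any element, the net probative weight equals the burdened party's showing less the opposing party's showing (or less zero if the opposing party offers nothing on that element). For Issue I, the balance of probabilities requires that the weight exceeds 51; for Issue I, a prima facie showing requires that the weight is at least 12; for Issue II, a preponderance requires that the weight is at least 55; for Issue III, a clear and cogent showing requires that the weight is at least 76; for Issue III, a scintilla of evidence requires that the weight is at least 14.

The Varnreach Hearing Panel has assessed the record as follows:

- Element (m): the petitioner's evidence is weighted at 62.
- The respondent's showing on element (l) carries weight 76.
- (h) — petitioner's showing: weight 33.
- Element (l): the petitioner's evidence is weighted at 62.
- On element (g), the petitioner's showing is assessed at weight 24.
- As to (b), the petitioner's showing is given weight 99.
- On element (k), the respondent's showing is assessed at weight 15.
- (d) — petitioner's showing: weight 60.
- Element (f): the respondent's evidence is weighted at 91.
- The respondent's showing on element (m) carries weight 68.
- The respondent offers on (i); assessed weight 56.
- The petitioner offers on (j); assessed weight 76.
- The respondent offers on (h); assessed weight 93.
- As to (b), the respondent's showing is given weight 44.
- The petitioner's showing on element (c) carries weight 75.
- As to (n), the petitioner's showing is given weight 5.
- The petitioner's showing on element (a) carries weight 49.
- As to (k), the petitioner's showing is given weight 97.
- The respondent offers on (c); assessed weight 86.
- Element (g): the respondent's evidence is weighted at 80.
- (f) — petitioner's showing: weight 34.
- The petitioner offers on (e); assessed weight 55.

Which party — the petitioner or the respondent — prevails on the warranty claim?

respondent

— Issue I —
Stage I.1 — burden on petitioner; standard: the balance of probabilities (weight exceeds 51).
    (a): 49 ≤ 51 [not met]
    (b): 99 − 44 = 55 > 51 [met]
  The petitioner does not carry Stage I.1.
The respondent prevails on this issue.
— Issue II —
Stage II.1 (petitioner, a preponderance, weight is at least 55): (d) 60 ≥ 55 — meets; (e) 55 ≥ 55 — meets.
  All elements met. The burden passes to the respondent.
Stage II.2 (respondent, a preponderance, weight is at least 55): (f) net 91−34=57 ≥ 55 — meets; (g) net 80−24=56 ≥ 55 — meets.
  Stage II.2 is satisfied; the respondent continues to bear the burden.
Stage II.3 (respondent, a preponderance, weight is at least 55): (h) net 93−33=60 ≥ 55 — meets; (i) 56 ≥ 55 — meets.
  Stage II.3 carried; the final stage is satisfied.
Every stage carried; the respondent prevails on this issue.
— Issue III —
Stage III.1 (petitioner, a clear and cogent showing, weight is at least 76): (j) 76 ≥ 76 — meets; (k) net 97−15=82 ≥ 76 — meets.
  All elements met. The burden passes to the respondent.
Stage III.2 (respondent, a scintilla of evidence, weight is at least 14): (l) net 76−62=14 ≥ 14 — meets; (m) net 68−62=6 < 14 — fails.
  Stage III.2 not carried; the respondent fails its burden.
The analysis ends at Stage III.2; the petitioner prevails on this issue.
Per-issue: Issue I → respondent; Issue II → respondent; Issue III → petitioner. The petitioner must prevail on a majority of issues; overall, the respondent prevails.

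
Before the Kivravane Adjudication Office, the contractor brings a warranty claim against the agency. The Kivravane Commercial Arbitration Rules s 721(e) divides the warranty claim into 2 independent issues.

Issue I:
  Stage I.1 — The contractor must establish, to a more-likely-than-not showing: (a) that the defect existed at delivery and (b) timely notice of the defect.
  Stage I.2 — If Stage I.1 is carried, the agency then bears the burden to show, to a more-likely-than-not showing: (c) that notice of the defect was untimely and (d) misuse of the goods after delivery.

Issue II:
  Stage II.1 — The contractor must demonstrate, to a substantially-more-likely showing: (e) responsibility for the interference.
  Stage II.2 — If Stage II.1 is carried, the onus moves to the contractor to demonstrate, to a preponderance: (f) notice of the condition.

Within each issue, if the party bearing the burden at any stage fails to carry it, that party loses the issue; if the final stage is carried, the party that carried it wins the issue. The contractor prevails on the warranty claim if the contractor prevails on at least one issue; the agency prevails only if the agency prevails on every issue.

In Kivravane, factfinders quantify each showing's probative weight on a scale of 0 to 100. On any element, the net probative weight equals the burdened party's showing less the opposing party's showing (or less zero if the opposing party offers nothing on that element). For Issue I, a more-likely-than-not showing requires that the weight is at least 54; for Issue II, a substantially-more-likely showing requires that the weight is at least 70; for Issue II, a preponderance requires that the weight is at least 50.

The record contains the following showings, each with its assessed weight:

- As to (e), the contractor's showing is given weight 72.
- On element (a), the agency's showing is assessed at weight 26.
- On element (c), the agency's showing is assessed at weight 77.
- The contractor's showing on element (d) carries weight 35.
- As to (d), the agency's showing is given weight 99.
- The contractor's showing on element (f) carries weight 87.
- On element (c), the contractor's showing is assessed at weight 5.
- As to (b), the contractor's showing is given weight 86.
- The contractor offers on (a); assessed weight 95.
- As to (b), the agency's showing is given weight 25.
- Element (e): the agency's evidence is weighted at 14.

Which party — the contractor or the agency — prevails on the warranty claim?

agency

— Issue I —
At Stage I.1 the contractor must meet a more-likely-than-not showing (weight is at least 54): on (a) the weight is 95 less the opposing 26 gives net 69, ≥ 54, so (a) meets the standard; on (b) the weight is 86 less the opposing 25 gives net 61, which does reach 54, so (b) meets the standard.
  All elements met. The burden passes to the agency.
At Stage I.2 the agency must meet a more-likely-than-not showing (weight is at least 54): on (c) the weight is 77 less the opposing 5 gives net 72, ≥ 54, so (c) meets the standard; on (d) the weight is 99 less the opposing 35 gives net 64, ≥ 54, so (d) meets the standard.
  All elements met at the final stage.
With every stage satisfied, the agency prevails on this issue.
— Issue II —
Stage II.1 (contractor, a substantially-more-likely showing, weight is at least 70): (e) net 72−14=58 < 70 — fails.
  Not every element is met, so the contractor fails to carry Stage II.1.
So the agency prevails on this issue.
Per-issue: Issue I → agency; Issue II → agency. The contractor must prevail on at least one issue; overall, the agency prevails.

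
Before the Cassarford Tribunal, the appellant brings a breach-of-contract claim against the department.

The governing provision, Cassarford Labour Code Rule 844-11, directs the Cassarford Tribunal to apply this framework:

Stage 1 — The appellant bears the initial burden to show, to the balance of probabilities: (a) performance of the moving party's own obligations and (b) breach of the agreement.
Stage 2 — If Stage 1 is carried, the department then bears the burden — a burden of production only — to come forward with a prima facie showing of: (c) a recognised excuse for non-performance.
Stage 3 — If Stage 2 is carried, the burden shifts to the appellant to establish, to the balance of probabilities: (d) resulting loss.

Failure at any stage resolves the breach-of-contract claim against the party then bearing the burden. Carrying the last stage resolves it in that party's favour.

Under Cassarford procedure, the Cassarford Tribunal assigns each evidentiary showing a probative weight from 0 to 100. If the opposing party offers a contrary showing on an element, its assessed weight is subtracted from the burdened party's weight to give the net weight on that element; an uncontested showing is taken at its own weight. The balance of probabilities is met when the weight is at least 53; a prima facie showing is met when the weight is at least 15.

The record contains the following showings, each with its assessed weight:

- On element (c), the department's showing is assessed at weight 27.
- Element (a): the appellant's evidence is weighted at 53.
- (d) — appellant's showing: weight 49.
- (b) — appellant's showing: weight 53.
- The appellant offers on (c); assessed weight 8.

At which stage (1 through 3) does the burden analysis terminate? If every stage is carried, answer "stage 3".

Stage 1 — burden on appellant; standard: the balance of probabilities (weight is at least 53).
    (a): 53 ≥ 53 [met]
    (b): 53 ≥ 53 [met]
  The appellant carries Stage 1; the department now bears the burden.
Stage 2 — burden on department; standard: a prima facie showing (weight is at least 15).
    (c): 27 − 8 = 19 ≥ 15 [met]
  The department carries Stage 2; the appellant now bears the burden.
Stage 3 — burden on appellant; standard: the balance of probabilities (weight is at least 53).
    (d): 49 < 53 [not met]
  Stage 3 not carried; the appellant fails its burden.
The analysis ends at Stage 3; the department prevails.

stage 3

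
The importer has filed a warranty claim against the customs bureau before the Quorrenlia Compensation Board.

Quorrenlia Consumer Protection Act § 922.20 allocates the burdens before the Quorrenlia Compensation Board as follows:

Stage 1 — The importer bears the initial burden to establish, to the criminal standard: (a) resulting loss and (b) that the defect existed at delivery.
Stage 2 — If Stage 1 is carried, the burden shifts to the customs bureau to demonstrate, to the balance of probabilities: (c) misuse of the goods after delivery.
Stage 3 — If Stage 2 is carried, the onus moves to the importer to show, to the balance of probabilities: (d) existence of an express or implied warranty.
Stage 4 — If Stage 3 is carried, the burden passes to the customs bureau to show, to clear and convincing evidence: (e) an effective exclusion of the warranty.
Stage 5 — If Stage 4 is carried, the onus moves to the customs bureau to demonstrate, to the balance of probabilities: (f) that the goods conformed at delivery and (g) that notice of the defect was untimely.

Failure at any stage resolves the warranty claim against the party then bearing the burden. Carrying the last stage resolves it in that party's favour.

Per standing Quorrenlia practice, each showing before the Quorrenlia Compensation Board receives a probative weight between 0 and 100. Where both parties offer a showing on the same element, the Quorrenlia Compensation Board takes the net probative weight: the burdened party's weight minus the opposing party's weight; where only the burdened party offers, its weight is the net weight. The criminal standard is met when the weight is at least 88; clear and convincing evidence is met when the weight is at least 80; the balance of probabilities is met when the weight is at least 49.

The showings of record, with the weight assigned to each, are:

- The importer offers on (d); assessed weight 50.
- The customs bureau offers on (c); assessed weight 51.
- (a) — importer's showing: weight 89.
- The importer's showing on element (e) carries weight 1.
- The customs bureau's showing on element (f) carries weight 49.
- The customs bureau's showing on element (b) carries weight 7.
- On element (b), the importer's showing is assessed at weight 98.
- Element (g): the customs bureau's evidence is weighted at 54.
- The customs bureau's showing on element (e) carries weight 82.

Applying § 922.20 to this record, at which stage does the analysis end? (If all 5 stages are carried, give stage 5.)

Stage 1 — burden on importer; standard: the criminal standard (weight is at least 88).
    (a): 89 ≥ 88 [met]
    (b): 98 − 7 = 91 ≥ 88 [met]
  Stage 1 is satisfied; the onus moves to the customs bureau.
Stage 2 — burden on customs bureau; standard: the balance of probabilities (weight is at least 49).
    (c): 51 ≥ 49 [met]
  The customs bureau carries Stage 2; the importer now bears the burden.
Stage 3 — burden on importer; standard: the balance of probabilities (weight is at least 49).
    (d): 50 ≥ 49 [met]
  Stage 3 carried; the burden shifts to the customs bureau.
Stage 4 — burden on customs bureau; standard: clear and convincing evidence (weight is at least 80).
    (e): 82 − 1 = 81 ≥ 80 [met]
  All elements met. The customs bureau retains the burden for Stage 5.
Stage 5 — burden on customs bureau; standard: the balance of probabilities (weight is at least 49).
    (f): 49 ≥ 49 [met]
    (g): 54 ≥ 49 [met]
  All elements met at the final stage.
With every stage satisfied, the customs bureau prevails.

stage 5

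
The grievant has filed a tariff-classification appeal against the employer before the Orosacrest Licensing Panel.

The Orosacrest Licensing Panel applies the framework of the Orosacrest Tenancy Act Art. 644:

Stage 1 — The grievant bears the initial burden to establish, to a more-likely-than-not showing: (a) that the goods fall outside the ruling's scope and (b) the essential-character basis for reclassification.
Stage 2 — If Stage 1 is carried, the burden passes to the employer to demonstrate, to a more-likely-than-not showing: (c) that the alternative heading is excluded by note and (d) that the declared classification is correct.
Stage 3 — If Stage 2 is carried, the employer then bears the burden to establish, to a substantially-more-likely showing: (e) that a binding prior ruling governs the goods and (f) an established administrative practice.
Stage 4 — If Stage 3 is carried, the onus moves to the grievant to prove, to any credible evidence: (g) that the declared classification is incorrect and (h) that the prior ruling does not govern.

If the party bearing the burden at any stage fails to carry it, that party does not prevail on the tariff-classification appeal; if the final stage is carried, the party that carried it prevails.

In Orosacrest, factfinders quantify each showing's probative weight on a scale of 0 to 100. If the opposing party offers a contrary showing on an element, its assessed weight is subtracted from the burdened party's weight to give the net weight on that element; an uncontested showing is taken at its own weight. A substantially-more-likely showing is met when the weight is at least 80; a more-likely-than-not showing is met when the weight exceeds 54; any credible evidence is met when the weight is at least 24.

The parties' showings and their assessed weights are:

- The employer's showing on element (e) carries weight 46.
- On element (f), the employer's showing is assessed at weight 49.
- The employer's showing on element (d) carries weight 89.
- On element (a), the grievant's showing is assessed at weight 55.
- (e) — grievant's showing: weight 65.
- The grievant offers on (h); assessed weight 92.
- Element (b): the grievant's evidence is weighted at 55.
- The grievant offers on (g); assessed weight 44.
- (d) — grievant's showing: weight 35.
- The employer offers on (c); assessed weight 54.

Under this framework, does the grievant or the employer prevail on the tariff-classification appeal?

grievant

Stage 1 (grievant, a more-likely-than-not showing, weight exceeds 54): (a) 55 > 54 — meets; (b) 55 > 54 — meets.
  All elements met. The burden passes to the employer.
Stage 2 (employer, a more-likely-than-not showing, weight exceeds 54): (c) 54 ≤ 54 — fails; (d) net 89−35=54 ≤ 54 — fails.
  The employer does not carry Stage 2.
The grievant prevails.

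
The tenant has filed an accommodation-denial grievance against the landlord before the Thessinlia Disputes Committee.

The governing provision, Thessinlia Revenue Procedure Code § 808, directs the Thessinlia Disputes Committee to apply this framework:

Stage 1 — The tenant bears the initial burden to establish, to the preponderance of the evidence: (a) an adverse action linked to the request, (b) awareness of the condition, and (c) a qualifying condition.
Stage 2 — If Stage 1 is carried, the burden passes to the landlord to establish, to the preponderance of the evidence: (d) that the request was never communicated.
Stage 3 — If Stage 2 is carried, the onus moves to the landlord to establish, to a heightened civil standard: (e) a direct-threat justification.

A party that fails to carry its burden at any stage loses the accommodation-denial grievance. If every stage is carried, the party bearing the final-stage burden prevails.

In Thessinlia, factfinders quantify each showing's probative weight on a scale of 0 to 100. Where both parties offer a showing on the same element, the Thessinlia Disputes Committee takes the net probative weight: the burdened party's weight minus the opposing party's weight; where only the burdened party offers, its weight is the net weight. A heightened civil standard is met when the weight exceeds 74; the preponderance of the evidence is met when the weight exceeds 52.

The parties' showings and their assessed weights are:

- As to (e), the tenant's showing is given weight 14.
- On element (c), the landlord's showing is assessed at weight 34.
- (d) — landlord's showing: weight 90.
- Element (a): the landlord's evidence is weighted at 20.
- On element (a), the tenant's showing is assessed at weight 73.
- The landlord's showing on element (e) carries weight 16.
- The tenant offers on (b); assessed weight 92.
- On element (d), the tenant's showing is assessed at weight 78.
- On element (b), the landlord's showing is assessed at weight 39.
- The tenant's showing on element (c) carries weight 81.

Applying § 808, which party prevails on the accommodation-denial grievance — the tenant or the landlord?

Stage 1 — burden on tenant; standard: the preponderance of the evidence (weight exceeds 52).
    (a): 73 − 20 = 53 > 52 [met]
    (b): 92 − 39 = 53 > 52 [met]
    (c): 81 − 34 = 47 ≤ 52 [not met]
  The tenant does not carry Stage 1.
The landlord prevails.

landlord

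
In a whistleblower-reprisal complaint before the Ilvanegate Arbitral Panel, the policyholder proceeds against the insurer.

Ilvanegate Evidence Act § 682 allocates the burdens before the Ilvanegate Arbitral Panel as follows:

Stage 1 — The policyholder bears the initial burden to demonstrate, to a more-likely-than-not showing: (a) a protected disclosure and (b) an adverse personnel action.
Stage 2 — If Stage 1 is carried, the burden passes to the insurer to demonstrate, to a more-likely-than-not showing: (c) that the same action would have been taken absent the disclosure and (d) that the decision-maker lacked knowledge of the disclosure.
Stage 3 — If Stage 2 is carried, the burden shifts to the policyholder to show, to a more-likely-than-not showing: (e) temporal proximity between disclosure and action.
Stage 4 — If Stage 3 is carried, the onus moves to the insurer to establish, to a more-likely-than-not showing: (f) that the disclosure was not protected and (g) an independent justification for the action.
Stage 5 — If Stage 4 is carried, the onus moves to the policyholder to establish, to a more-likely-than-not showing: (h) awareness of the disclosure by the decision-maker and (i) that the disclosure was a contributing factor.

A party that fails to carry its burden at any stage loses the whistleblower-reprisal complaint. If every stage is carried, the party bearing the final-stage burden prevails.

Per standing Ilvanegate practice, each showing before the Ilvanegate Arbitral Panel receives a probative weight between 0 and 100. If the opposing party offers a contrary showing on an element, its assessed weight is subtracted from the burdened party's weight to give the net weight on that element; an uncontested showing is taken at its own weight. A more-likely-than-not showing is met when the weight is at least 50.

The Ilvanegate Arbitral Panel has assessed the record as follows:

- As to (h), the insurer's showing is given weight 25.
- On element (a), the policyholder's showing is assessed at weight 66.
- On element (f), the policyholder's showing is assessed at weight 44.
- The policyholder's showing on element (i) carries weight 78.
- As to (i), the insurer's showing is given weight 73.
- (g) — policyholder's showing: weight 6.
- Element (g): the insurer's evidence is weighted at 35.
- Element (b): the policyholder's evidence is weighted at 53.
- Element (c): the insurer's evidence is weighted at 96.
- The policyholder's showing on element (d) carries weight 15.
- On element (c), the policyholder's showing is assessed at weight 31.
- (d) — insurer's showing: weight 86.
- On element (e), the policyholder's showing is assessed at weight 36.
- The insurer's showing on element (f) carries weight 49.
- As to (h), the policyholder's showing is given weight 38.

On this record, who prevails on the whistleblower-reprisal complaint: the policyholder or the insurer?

insurer

At Stage 1 the policyholder must meet a more-likely-than-not showing (weight is at least 50): on (a) the weight is 66, ≥ 50, so (a) meets the standard; on (b) the weight is 53, which does reach 50, so (b) meets the standard.
  All elements met. The burden passes to the insurer.
At Stage 2 the insurer must meet a more-likely-than-not showing (weight is at least 50): on (c) the weight is 96 less the opposing 31 gives net 65, ≥ 50, so (c) meets the standard; on (d) the weight is 86 less the opposing 15 gives net 71, which does reach 50, so (d) meets the standard.
  Stage 2 carried; the burden shifts to the policyholder.
At Stage 3 the policyholder must meet a more-likely-than-not showing (weight is at least 50): on (e) the weight is 36, < 50, so (e) does not meet the standard.
  Stage 3 not carried; the policyholder fails its burden.
The analysis ends at Stage 3; the insurer prevails.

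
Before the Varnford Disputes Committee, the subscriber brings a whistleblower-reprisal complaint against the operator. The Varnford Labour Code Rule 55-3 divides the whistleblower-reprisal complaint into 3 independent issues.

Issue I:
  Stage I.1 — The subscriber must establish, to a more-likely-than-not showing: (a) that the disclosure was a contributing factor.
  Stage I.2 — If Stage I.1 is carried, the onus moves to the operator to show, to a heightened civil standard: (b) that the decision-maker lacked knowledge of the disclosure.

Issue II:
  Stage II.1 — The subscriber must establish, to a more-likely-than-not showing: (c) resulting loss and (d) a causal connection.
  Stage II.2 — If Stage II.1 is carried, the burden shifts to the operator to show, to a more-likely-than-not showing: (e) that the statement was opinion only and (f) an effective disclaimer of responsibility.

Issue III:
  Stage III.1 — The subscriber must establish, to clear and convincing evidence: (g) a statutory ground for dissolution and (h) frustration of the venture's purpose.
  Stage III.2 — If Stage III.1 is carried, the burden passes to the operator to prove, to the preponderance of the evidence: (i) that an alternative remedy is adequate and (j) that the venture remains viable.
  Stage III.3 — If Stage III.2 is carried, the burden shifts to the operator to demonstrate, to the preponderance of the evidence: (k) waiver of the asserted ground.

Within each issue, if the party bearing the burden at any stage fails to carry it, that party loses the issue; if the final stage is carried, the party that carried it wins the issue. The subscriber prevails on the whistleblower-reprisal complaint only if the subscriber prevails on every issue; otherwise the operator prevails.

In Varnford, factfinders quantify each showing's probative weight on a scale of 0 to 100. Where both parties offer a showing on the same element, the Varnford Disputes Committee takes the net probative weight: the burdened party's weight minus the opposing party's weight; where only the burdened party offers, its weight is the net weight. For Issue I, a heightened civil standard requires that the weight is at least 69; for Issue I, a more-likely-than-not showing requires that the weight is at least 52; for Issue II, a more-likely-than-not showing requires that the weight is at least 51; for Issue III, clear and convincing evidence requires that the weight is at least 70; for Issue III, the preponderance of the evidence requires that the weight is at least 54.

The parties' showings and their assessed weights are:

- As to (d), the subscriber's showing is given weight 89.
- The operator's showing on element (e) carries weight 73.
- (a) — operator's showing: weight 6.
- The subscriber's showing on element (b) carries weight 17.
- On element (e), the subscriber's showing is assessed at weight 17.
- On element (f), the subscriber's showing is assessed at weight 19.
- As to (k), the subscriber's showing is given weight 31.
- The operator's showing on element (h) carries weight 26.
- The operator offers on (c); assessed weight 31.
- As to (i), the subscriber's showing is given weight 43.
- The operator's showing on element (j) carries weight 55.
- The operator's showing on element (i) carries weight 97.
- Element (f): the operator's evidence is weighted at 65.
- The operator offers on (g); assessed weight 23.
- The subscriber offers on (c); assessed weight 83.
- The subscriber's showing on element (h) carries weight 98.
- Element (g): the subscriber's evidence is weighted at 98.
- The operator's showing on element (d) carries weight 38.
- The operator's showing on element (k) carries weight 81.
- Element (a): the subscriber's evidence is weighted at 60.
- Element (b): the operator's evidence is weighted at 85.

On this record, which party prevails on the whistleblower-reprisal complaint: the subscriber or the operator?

— Issue I —
Stage I.1 — burden on subscriber; standard: a more-likely-than-not showing (weight is at least 52).
    (a): 60 − 6 = 54 ≥ 52 [met]
  Stage I.1 is satisfied; the onus moves to the operator.
Stage I.2 — burden on operator; standard: a heightened civil standard (weight is at least 69).
    (b): 85 − 17 = 68 < 69 [not met]
  The operator does not carry Stage I.2.
The subscriber prevails on this issue.
— Issue II —
Stage II.1 — burden on subscriber; standard: a more-likely-than-not showing (weight is at least 51).
    (c): 83 − 31 = 52 ≥ 51 [met]
    (d): 89 − 38 = 51 ≥ 51 [met]
  All elements met. The burden passes to the operator.
Stage II.2 — burden on operator; standard: a more-likely-than-not showing (weight is at least 51).
    (e): 73 − 17 = 56 ≥ 51 [met]
    (f): 65 − 19 = 46 < 51 [not met]
  The operator does not carry Stage II.2.
So the subscriber prevails on this issue.
— Issue III —
At Stage III.1 the subscriber must meet clear and convincing evidence (weight is at least 70): on (g) the weight is 98 less the opposing 23 gives net 75, ≥ 70, so (g) meets the standard; on (h) the weight is 98 less the opposing 26 gives net 72, which does reach 70, so (h) meets the standard.
  Stage III.1 is satisfied; the onus moves to the operator.
At Stage III.2 the operator must meet the preponderance of the evidence (weight is at least 54): on (i) the weight is 97 less the opposing 43 gives net 54, which does reach 54, so (i) meets the standard; on (j) the weight is 55, which does reach 54, so (j) meets the standard.
  Stage III.2 carried; the burden remains with the operator.
At Stage III.3 the operator must meet the preponderance of the evidence (weight is at least 54): on (k) the weight is 81 less the opposing 31 gives net 50, which does not reach 54, so (k) does not meet the standard.
  Not every element is met, so the operator fails to carry Stage III.3.
The analysis ends at Stage III.3; the subscriber prevails on this issue.
Per-issue: Issue I → subscriber; Issue II → subscriber; Issue III → subscriber. The subscriber must prevail on every issue; overall, the subscriber prevails.

subscriber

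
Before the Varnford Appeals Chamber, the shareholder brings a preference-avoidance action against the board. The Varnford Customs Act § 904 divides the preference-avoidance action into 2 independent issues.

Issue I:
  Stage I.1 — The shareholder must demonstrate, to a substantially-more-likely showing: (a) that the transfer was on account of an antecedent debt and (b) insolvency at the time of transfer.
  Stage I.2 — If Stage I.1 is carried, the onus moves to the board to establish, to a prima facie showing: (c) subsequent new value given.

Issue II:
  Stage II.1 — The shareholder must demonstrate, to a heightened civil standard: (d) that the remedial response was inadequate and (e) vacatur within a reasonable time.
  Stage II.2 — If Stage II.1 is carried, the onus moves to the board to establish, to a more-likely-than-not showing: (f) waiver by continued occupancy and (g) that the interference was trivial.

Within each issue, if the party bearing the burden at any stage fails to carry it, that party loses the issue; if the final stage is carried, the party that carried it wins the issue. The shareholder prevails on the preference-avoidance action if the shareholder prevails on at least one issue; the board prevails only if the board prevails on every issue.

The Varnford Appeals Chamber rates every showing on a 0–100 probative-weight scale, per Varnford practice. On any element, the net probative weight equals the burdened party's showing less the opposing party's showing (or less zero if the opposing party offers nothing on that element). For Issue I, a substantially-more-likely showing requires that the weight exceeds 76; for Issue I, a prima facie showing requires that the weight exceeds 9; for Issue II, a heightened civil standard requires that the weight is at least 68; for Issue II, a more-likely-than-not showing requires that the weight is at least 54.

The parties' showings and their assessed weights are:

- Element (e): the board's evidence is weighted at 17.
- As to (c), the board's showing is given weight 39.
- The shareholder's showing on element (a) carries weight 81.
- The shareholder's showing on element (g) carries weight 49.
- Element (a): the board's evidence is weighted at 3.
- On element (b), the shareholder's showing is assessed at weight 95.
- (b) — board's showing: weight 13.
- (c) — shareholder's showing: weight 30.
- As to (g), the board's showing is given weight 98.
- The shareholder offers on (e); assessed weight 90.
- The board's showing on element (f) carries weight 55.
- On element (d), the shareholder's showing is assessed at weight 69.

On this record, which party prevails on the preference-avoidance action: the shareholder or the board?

— Issue I —
Stage I.1 — burden on shareholder; standard: a substantially-more-likely showing (weight exceeds 76).
    (a): 81 − 3 = 78 > 76 [met]
    (b): 95 − 13 = 82 > 76 [met]
  Stage I.1 is satisfied; the onus moves to the board.
Stage I.2 — burden on board; standard: a prima facie showing (weight exceeds 9).
    (c): 39 − 30 = 9 ≤ 9 [not met]
  Stage I.2 not carried; the board fails its burden.
The shareholder prevails on this issue.
— Issue II —
Stage II.1 — burden on shareholder; standard: a heightened civil standard (weight is at least 68).
    (d): 69 ≥ 68 [met]
    (e): 90 − 17 = 73 ≥ 68 [met]
  Stage II.1 carried; the burden shifts to the board.
Stage II.2 — burden on board; standard: a more-likely-than-not showing (weight is at least 54).
    (f): 55 ≥ 54 [met]
    (g): 98 − 49 = 49 < 54 [not met]
  Not every element is met, so the board fails to carry Stage II.2.
The shareholder prevails on this issue.
Per-issue: Issue I → shareholder; Issue II → shareholder. The shareholder must prevail on at least one issue; overall, the shareholder prevails.

shareholder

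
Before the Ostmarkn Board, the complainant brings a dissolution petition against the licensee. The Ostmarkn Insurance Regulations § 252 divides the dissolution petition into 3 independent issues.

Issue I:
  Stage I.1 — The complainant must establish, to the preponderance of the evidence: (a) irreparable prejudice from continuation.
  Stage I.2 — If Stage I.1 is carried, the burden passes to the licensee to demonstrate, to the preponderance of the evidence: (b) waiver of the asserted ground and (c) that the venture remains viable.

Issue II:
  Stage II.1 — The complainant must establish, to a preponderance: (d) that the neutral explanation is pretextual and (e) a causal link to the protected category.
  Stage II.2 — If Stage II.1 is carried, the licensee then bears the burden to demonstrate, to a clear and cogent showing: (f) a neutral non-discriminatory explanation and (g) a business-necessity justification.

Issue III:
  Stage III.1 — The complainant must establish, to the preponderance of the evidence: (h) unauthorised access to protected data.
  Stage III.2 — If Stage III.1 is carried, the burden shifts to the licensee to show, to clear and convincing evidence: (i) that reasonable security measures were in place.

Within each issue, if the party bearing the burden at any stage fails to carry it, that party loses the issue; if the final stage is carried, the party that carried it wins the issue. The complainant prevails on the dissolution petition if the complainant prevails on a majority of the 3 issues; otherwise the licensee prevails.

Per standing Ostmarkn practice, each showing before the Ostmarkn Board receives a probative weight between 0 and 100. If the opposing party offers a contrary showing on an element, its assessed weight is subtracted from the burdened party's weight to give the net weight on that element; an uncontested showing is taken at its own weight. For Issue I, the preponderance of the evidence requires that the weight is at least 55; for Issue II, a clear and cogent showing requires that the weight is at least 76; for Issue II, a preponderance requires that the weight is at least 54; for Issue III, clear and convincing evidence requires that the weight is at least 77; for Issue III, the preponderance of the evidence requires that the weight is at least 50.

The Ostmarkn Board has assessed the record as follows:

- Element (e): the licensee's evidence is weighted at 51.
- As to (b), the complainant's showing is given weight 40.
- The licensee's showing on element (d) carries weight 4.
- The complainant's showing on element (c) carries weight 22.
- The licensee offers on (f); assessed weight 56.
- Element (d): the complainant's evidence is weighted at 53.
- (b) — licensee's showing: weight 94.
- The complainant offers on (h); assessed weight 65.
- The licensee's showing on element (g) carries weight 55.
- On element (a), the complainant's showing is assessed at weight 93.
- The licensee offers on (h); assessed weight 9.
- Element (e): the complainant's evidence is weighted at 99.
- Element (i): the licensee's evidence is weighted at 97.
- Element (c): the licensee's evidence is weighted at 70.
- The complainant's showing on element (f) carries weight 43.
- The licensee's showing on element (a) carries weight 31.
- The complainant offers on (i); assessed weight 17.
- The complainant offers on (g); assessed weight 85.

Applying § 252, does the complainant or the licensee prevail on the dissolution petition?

licensee

— Issue I —
Stage I.1 — burden on complainant; standard: the preponderance of the evidence (weight is at least 55).
    (a): 93 − 31 = 62 ≥ 55 [met]
  Stage I.1 carried; the burden shifts to the licensee.
Stage I.2 — burden on licensee; standard: the preponderance of the evidence (weight is at least 55).
    (b): 94 − 40 = 54 < 55 [not met]
    (c): 70 − 22 = 48 < 55 [not met]
  Not every element is met, so the licensee fails to carry Stage I.2.
The analysis ends at Stage I.2; the complainant prevails on this issue.
— Issue II —
Stage II.1 (complainant, a preponderance, weight is at least 54): (d) net 53−4=49 < 54 — fails; (e) net 99−51=48 < 54 — fails.
  Not every element is met, so the complainant fails to carry Stage II.1.
The licensee prevails on this issue.
— Issue III —
At Stage III.1 the complainant must meet the preponderance of the evidence (weight is at least 50): on (h) the weight is 65 less the opposing 9 gives net 56, ≥ 50, so (h) meets the standard.
  All elements met. The burden passes to the licensee.
At Stage III.2 the licensee must meet clear and convincing evidence (weight is at least 77): on (i) the weight is 97 less the opposing 17 gives net 80, which does reach 77, so (i) meets the standard.
  The licensee carries the last stage.
Every stage carried; the licensee prevails on this issue.
Per-issue: Issue I → complainant; Issue II → licensee; Issue III → licensee. The complainant must prevail on a majority of issues; overall, the licensee prevails.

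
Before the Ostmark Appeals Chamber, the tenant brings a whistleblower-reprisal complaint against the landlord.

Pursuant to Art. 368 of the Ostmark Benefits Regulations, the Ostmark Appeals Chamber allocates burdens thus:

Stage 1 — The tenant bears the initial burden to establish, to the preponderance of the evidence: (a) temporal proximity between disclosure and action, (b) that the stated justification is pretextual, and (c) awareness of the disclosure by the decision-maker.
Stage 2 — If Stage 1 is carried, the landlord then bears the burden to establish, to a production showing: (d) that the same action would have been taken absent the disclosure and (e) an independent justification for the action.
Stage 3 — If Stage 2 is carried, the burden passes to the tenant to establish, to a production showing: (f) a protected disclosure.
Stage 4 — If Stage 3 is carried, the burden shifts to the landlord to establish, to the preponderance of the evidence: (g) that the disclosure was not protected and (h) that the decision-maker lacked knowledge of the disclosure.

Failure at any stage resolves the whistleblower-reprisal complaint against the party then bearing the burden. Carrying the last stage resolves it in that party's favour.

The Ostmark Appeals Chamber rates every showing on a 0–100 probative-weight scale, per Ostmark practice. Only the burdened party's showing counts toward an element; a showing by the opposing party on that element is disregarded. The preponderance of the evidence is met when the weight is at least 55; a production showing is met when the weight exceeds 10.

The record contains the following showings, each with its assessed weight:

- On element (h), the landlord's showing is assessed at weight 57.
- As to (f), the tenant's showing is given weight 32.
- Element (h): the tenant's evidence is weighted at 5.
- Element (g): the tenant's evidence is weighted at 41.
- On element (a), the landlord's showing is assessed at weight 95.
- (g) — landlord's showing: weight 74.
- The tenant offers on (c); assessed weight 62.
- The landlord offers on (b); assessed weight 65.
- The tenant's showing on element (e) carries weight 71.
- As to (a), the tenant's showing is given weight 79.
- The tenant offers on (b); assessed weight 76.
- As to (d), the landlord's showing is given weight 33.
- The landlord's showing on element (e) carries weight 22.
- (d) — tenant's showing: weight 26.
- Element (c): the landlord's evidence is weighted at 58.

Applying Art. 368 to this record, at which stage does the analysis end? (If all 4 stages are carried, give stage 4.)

stage 4

Stage 1 (tenant, the preponderance of the evidence, weight is at least 55): (a) 79 (landlord's 95 disregarded) ≥ 55 — meets; (b) 76 (landlord's 65 disregarded) ≥ 55 — meets; (c) 62 (landlord's 58 disregarded) ≥ 55 — meets.
  Stage 1 is satisfied; the onus moves to the landlord.
Stage 2 (landlord, a production showing, weight exceeds 10): (d) 33 (tenant's 26 disregarded) > 10 — meets; (e) 22 (tenant's 71 disregarded) > 10 — meets.
  The landlord carries Stage 2; the tenant now bears the burden.
Stage 3 (tenant, a production showing, weight exceeds 10): (f) 32 > 10 — meets.
  Stage 3 carried; the burden shifts to the landlord.
Stage 4 (landlord, the preponderance of the evidence, weight is at least 55): (g) 74 (tenant's 41 disregarded) ≥ 55 — meets; (h) 57 (tenant's 5 disregarded) ≥ 55 — meets.
  All elements met at the final stage.
With every stage satisfied, the landlord prevails.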